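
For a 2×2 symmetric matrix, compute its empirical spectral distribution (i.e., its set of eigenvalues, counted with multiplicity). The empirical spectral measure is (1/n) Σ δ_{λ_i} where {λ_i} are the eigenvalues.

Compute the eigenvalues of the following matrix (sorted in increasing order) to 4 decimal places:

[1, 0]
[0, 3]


Since M is real symmetric, both eigenvalues are real; they are the roots of det(λI − M) = λ² − (tr M) λ + det M.
tr M = 1 + 3 = 4.
det M = 1·3 − 0² = 3 − 0 = 3.
Characteristic polynomial: λ² − 4λ + 3 = 0.
Discriminant Δ = (tr M)² − 4·det M = 16 − 12 = 4; √Δ = 2.000000.
λ = (tr M ± √Δ)/2 = (4 ± 2.000000)/2, giving (tr M − √Δ)/2 = 1.0000 and (tr M + √Δ)/2 = 3.0000.

Eigenvalues sorted in increasing order: [1.0000, 3.0000].


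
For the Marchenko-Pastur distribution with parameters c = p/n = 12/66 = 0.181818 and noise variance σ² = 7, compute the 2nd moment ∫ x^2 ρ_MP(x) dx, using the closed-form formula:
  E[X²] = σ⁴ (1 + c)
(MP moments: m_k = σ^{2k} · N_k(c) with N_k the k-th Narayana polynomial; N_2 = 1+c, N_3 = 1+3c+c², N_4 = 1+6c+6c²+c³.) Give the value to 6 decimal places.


E[X²] = σ⁴ (1 + c) (second MP moment). With σ² = 7 (so σ⁴ = 49) and c = 12/66 = 0.181818: E[X²] = 49 · (1 + 0.181818) = 49 · 1.181818.

So E[X^2] = 57.909091.


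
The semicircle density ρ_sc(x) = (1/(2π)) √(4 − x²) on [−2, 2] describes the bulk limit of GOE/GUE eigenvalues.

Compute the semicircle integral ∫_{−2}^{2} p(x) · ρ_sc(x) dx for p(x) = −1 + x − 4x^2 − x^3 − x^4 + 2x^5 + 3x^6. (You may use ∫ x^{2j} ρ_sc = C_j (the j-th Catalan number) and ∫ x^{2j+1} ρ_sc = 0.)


Write p(x) = Σ a_i x^i, split into monomials and integrate each against ρ_sc separately.
Using ∫ x^{2j} ρ_sc = C_j = (1/(j+1)) C(2j, j) (Catalan numbers) and ∫ x^{2j+1} ρ_sc = 0 (odd monomials vanish by symmetry):
  i = 0 (even): a_0 · C_{0} = -1 · 1 = -1
  i = 1 (odd): ∫ x^1 ρ_sc = 0 (vanishes)
  i = 2 (even): a_2 · C_{1} = -4 · 1 = -4
  i = 3 (odd): ∫ x^3 ρ_sc = 0 (vanishes)
  i = 4 (even): a_4 · C_{2} = -1 · 2 = -2
  i = 5 (odd): ∫ x^5 ρ_sc = 0 (vanishes)
  i = 6 (even): a_6 · C_{3} = 3 · 5 = 15

Summing the contributions: ∫_{−2}^{2} p(x) ρ_sc(x) dx = (-1) + (-4) + (-2) + 15 = 8.


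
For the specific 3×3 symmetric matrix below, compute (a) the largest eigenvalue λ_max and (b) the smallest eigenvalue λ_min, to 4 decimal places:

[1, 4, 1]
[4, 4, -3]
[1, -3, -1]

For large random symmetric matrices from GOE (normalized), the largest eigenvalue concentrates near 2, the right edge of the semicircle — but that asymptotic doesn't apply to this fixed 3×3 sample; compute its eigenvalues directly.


Since M is real symmetric, all three eigenvalues are real; they are the roots of det(λI − M) = λ³ − (tr M) λ² + s λ − det M, where s is the sum of the principal 2×2 minors.
tr M = 1 + 4 + (-1) = 4.
s = (1·4 − 4²) + (1·(-1) − 1²) + (4·(-1) − (-3)²) = -12 + (-2) + (-13) = -27.
det M (expand along row 1) = 1·(-13) − 4·(-1) + 1·(-16) = -25.
Characteristic polynomial: λ³ − 4λ² − 27λ + 25 = 0.
Substitute λ = y + (tr M)/3 = y + 1.333333 to remove the quadratic term: y³ + p·y + q = 0 with p = s − (tr M)²/3 = -32.333333 and q = −2(tr M)³/27 + (tr M)·s/3 − det M = -15.740741.
Three real roots ⇒ use the trigonometric (Viète) form: r = 2√(−p/3) = 6.565905, φ = arccos(3q/(p·r)) = arccos(0.222434) = 1.346486 rad.
y_k = r·cos(φ/3 − 2πk/3) for k = 0, 1, 2 gives y = 5.915592, -0.490476, -5.425115.
λ_k = y_k + 1.333333 gives λ = 7.2489, 0.8429, -4.0918 (check: the sum is 4.0000 = tr M).

Hence λ_max = 7.2489 and λ_min = -4.0918.


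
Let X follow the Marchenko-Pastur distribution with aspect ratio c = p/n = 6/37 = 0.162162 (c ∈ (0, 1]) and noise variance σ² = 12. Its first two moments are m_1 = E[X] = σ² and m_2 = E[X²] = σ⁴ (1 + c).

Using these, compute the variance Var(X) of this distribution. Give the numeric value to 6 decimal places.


m_1 = E[X] = σ² = 12, so m_1² = 144.
m_2 = E[X²] = σ⁴ (1 + c) = 144 · (1 + 0.162162) = 144 · 1.162162 = 167.351351.
(Note m_2 − m_1² simplifies to c · σ⁴ = 0.162162 · 144.)

Var(X) = m_2 − m_1² = 167.351351 − 144 = 23.351351.


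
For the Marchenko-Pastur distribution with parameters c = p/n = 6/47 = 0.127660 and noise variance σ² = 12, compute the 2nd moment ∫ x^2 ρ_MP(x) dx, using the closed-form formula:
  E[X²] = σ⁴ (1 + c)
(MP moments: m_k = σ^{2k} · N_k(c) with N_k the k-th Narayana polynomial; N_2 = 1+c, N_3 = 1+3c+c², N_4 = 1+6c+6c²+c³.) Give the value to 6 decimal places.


E[X²] = σ⁴ (1 + c) (second MP moment). With σ² = 12 (so σ⁴ = 144) and c = 6/47 = 0.127660: E[X²] = 144 · (1 + 0.127660) = 144 · 1.127660.

So E[X^2] = 162.382979.


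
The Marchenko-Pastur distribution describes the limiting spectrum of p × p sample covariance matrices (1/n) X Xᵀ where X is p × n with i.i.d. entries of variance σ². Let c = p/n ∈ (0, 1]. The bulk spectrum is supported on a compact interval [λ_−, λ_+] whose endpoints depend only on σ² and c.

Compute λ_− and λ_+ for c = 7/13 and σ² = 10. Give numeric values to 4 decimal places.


c = 7/13 = 0.538462; √c = 0.733799.
λ_− = σ² (1 − √c)² = 10 · (1 − 0.733799)² = 10 · (0.266201)² = 0.708628.
λ_+ = σ² (1 + √c)² = 10 · (1 + 0.733799)² = 10 · (1.733799)² = 30.060603.

Rounded to 4 decimal places: λ_− ≈ 0.7086, λ_+ ≈ 30.0606.


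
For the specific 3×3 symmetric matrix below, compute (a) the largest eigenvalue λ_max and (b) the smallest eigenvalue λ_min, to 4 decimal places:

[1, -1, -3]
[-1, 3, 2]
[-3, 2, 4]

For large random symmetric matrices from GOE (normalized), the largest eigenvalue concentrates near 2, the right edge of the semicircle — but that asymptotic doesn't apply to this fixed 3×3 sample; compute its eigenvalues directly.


Since M is real symmetric, all three eigenvalues are real; they are the roots of det(λI − M) = λ³ − (tr M) λ² + s λ − det M, where s is the sum of the principal 2×2 minors.
tr M = 1 + 3 + 4 = 8.
s = (1·3 − (-1)²) + (1·4 − (-3)²) + (3·4 − 2²) = 2 + (-5) + 8 = 5.
det M (expand along row 1) = 1·8 − (-1)·2 + (-3)·7 = -11.
Characteristic polynomial: λ³ − 8λ² + 5λ + 11 = 0.
Substitute λ = y + (tr M)/3 = y + 2.666667 to remove the quadratic term: y³ + p·y + q = 0 with p = s − (tr M)²/3 = -16.333333 and q = −2(tr M)³/27 + (tr M)·s/3 − det M = -13.592593.
Three real roots ⇒ use the trigonometric (Viète) form: r = 2√(−p/3) = 4.666667, φ = arccos(3q/(p·r)) = arccos(0.534985) = 1.006306 rad.
y_k = r·cos(φ/3 − 2πk/3) for k = 0, 1, 2 gives y = 4.406580, -0.872924, -3.533656.
λ_k = y_k + 2.666667 gives λ = 7.0732, 1.7937, -0.8670 (check: the sum is 8.0000 = tr M).

Hence λ_max = 7.0732 and λ_min = -0.8670.


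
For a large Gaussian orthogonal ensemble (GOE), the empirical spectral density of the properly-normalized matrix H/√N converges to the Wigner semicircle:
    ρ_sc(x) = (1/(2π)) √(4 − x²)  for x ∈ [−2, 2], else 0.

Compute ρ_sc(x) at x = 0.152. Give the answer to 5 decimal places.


ρ_sc(x) = (1/(2π)) √(4 − x²). With x = 0.152:
  4 − x² = 4 − (0.152)² = 4 − 0.023104 = 3.976896.
  √(4 − x²) = 1.994216.
  1/(2π) = 0.159155.
  ρ_sc(0.152) = 0.159155 · 1.994216 = 0.317389.

Rounded to 5 decimal places: ρ_sc(0.152) ≈ 0.31739.


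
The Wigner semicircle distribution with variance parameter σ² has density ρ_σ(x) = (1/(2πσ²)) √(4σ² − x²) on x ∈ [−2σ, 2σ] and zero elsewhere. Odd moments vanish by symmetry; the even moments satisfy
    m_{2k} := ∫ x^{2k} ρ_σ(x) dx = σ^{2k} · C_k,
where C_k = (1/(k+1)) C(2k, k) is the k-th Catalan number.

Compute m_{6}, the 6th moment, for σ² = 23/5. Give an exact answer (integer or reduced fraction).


By the scaled semicircle moment identity, m_{2k} = σ^{2k} · C_k with k = 3.
C_3 = (1/(k+1)) · C(2k, k) = (1/4) · C(6, 3) = (1/4) · 20 = 5.
σ^{2k} = (σ²)^k = (23/5)^3 = 12167/125.

Therefore m_{6} = σ^{6} · C_3 = (12167/125) · 5 = 12167/25.


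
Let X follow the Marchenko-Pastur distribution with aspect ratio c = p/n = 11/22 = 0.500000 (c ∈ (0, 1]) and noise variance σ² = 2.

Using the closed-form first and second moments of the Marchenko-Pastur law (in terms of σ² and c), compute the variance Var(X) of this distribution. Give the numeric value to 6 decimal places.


Recall the MP moments m_1 = E[X] = σ² and m_2 = E[X²] = σ⁴ (1 + c).
m_1 = E[X] = σ² = 2, so m_1² = 4.
m_2 = E[X²] = σ⁴ (1 + c) = 4 · (1 + 0.500000) = 4 · 1.500000 = 6.000000.
(Note m_2 − m_1² simplifies to c · σ⁴ = 0.500000 · 4.)

Var(X) = m_2 − m_1² = 6.000000 − 4 = 2.000000.


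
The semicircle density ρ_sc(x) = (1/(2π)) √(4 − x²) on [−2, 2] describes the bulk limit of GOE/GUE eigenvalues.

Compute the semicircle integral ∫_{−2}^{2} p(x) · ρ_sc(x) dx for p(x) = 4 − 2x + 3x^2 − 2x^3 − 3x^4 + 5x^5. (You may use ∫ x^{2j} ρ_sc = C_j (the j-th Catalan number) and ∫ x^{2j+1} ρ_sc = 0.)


Write p(x) = Σ a_i x^i, split into monomials and integrate each against ρ_sc separately.
Using ∫ x^{2j} ρ_sc = C_j = (1/(j+1)) C(2j, j) (Catalan numbers) and ∫ x^{2j+1} ρ_sc = 0 (odd monomials vanish by symmetry):
  i = 0 (even): a_0 · C_{0} = 4 · 1 = 4
  i = 1 (odd): ∫ x^1 ρ_sc = 0 (vanishes)
  i = 2 (even): a_2 · C_{1} = 3 · 1 = 3
  i = 3 (odd): ∫ x^3 ρ_sc = 0 (vanishes)
  i = 4 (even): a_4 · C_{2} = -3 · 2 = -6
  i = 5 (odd): ∫ x^5 ρ_sc = 0 (vanishes)

Summing the contributions: ∫_{−2}^{2} p(x) ρ_sc(x) dx = 4 + 3 + (-6) = 1.


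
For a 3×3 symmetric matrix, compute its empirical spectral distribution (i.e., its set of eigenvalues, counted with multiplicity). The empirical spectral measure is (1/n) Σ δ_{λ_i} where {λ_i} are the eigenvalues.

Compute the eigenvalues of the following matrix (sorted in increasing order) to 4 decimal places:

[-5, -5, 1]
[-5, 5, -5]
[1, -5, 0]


Since M is real symmetric, all three eigenvalues are real; they are the roots of det(λI − M) = λ³ − (tr M) λ² + s λ − det M, where s is the sum of the principal 2×2 minors.
tr M = -5 + 5 + 0 = 0.
s = ((-5)·5 − (-5)²) + ((-5)·0 − 1²) + (5·0 − (-5)²) = -50 + (-1) + (-25) = -76.
det M (expand along row 1) = (-5)·(-25) − (-5)·5 + 1·20 = 170.
Characteristic polynomial: λ³ − 76λ − 170 = 0.
Substitute λ = y + (tr M)/3 = y + 0.000000 to remove the quadratic term: y³ + p·y + q = 0 with p = s − (tr M)²/3 = -76.000000 and q = −2(tr M)³/27 + (tr M)·s/3 − det M = -170.000000.
Three real roots ⇒ use the trigonometric (Viète) form: r = 2√(−p/3) = 10.066446, φ = arccos(3q/(p·r)) = arccos(0.666623) = 0.841127 rad.
y_k = r·cos(φ/3 − 2πk/3) for k = 0, 1, 2 gives y = 9.673367, -2.424323, -7.249043.
λ_k = y_k + 0.000000 gives λ = 9.6734, -2.4243, -7.2490 (check: the sum is 0.0000 = tr M).

Eigenvalues sorted in increasing order: [-7.2490, -2.4243, 9.6734].


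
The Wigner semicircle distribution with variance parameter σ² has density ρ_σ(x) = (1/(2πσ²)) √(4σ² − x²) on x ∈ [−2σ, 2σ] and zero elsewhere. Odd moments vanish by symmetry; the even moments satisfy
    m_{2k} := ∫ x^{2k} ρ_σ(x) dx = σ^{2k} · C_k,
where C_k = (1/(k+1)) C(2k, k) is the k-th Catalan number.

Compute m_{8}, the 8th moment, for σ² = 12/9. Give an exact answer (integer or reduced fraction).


By the scaled semicircle moment identity, m_{2k} = σ^{2k} · C_k with k = 4.
C_4 = (1/(k+1)) · C(2k, k) = (1/5) · C(8, 4) = (1/5) · 70 = 14.
σ^{2k} = (σ²)^k = (12/9)^4 = 256/81.

Therefore m_{8} = σ^{8} · C_4 = (256/81) · 14 = 3584/81.


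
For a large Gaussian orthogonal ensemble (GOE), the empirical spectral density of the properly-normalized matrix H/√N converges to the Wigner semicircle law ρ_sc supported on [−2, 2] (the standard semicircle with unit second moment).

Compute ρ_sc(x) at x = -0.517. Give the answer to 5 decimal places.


ρ_sc(x) = (1/(2π)) √(4 − x²). With x = -0.517:
  4 − x² = 4 − (-0.517)² = 4 − 0.267289 = 3.732711.
  √(4 − x²) = 1.932023.
  1/(2π) = 0.159155.
  ρ_sc(-0.517) = 0.159155 · 1.932023 = 0.307491.

Rounded to 5 decimal places: ρ_sc(-0.517) ≈ 0.30749.


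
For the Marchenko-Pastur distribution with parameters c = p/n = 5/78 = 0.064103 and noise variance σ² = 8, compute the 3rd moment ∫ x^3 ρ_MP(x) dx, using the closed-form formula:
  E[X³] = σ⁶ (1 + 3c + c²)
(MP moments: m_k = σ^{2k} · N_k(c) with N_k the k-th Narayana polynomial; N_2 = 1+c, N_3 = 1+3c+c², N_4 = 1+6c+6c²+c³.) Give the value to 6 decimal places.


E[X³] = σ⁶ (1 + 3c + c²) (third MP moment). With σ² = 8 (so σ⁶ = 512) and c = 5/78 = 0.064103: E[X³] = 512 · (1 + 3·0.064103 + (0.064103)²) = 512 · 1.196417.

So E[X^3] = 612.565417.


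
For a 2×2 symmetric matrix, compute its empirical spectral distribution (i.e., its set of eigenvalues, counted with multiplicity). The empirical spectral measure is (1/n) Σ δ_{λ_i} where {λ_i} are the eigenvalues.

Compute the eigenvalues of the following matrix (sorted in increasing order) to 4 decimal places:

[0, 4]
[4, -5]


Since M is real symmetric, both eigenvalues are real; they are the roots of det(λI − M) = λ² − (tr M) λ + det M.
tr M = 0 + (-5) = -5.
det M = 0·(-5) − 4² = 0 − 16 = -16.
Characteristic polynomial: λ² + 5λ − 16 = 0.
Discriminant Δ = (tr M)² − 4·det M = 25 − (-64) = 89; √Δ = 9.433981.
λ = (tr M ± √Δ)/2 = (-5 ± 9.433981)/2, giving (tr M − √Δ)/2 = -7.2170 and (tr M + √Δ)/2 = 2.2170.

Eigenvalues sorted in increasing order: [-7.2170, 2.2170].


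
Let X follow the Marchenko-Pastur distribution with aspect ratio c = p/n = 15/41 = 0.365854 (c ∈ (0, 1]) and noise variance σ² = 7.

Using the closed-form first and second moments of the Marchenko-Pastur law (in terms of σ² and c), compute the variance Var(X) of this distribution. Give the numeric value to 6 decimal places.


Recall the MP moments m_1 = E[X] = σ² and m_2 = E[X²] = σ⁴ (1 + c).
m_1 = E[X] = σ² = 7, so m_1² = 49.
m_2 = E[X²] = σ⁴ (1 + c) = 49 · (1 + 0.365854) = 49 · 1.365854 = 66.926829.
(Note m_2 − m_1² simplifies to c · σ⁴ = 0.365854 · 49.)

Var(X) = m_2 − m_1² = 66.926829 − 49 = 17.926829.


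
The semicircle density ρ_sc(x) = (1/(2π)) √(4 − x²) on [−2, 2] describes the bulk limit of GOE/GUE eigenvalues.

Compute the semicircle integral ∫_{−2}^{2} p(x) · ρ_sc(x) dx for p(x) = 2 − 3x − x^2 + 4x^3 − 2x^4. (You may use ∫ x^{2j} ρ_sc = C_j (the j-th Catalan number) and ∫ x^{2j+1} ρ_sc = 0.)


Write p(x) = Σ a_i x^i, split into monomials and integrate each against ρ_sc separately.
Using ∫ x^{2j} ρ_sc = C_j = (1/(j+1)) C(2j, j) (Catalan numbers) and ∫ x^{2j+1} ρ_sc = 0 (odd monomials vanish by symmetry):
  i = 0 (even): a_0 · C_{0} = 2 · 1 = 2
  i = 1 (odd): ∫ x^1 ρ_sc = 0 (vanishes)
  i = 2 (even): a_2 · C_{1} = -1 · 1 = -1
  i = 3 (odd): ∫ x^3 ρ_sc = 0 (vanishes)
  i = 4 (even): a_4 · C_{2} = -2 · 2 = -4

Summing the contributions: ∫_{−2}^{2} p(x) ρ_sc(x) dx = 2 + (-1) + (-4) = -3.


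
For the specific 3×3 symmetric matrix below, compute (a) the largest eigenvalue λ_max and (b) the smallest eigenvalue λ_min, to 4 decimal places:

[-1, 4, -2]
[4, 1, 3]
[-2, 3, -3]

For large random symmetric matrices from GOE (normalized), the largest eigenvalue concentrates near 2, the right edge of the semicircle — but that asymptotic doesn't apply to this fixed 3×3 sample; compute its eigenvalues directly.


Since M is real symmetric, all three eigenvalues are real; they are the roots of det(λI − M) = λ³ − (tr M) λ² + s λ − det M, where s is the sum of the principal 2×2 minors.
tr M = -1 + 1 + (-3) = -3.
s = ((-1)·1 − 4²) + ((-1)·(-3) − (-2)²) + (1·(-3) − 3²) = -17 + (-1) + (-12) = -30.
det M (expand along row 1) = (-1)·(-12) − 4·(-6) + (-2)·14 = 8.
Characteristic polynomial: λ³ + 3λ² − 30λ − 8 = 0.
Substitute λ = y + (tr M)/3 = y − 1.000000 to remove the quadratic term: y³ + p·y + q = 0 with p = s − (tr M)²/3 = -33.000000 and q = −2(tr M)³/27 + (tr M)·s/3 − det M = 24.000000.
Three real roots ⇒ use the trigonometric (Viète) form: r = 2√(−p/3) = 6.633250, φ = arccos(3q/(p·r)) = arccos(-0.328921) = 1.905958 rad.
y_k = r·cos(φ/3 − 2πk/3) for k = 0, 1, 2 gives y = 5.338985, 0.739529, -6.078514.
λ_k = y_k − 1.000000 gives λ = 4.3390, -0.2605, -7.0785 (check: the sum is -3.0000 = tr M).

Hence λ_max = 4.3390 and λ_min = -7.0785.


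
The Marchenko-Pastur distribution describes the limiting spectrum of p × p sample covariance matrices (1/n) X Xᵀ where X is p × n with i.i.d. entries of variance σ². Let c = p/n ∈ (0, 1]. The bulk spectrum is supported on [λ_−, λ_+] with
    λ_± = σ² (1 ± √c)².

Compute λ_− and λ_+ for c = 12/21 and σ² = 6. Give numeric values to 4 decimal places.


c = 12/21 = 0.571429; √c = 0.755929.
λ_− = σ² (1 − √c)² = 6 · (1 − 0.755929)² = 6 · (0.244071)² = 0.357424.
λ_+ = σ² (1 + √c)² = 6 · (1 + 0.755929)² = 6 · (1.755929)² = 18.499719.

Rounded to 4 decimal places: λ_− ≈ 0.3574, λ_+ ≈ 18.4997.


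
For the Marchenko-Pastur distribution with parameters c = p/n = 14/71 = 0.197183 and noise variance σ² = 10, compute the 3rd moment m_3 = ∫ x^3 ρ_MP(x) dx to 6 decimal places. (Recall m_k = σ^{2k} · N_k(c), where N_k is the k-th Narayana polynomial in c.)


E[X³] = σ⁶ (1 + 3c + c²) (third MP moment). With σ² = 10 (so σ⁶ = 1000) and c = 14/71 = 0.197183: E[X³] = 1000 · (1 + 3·0.197183 + (0.197183)²) = 1000 · 1.630430.

So E[X^3] = 1630.430470.


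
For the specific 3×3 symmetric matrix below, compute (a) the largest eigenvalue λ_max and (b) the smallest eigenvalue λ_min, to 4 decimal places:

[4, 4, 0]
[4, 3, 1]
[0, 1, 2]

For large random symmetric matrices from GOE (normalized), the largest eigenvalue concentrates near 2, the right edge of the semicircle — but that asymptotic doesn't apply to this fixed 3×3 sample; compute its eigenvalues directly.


Since M is real symmetric, all three eigenvalues are real; they are the roots of det(λI − M) = λ³ − (tr M) λ² + s λ − det M, where s is the sum of the principal 2×2 minors.
tr M = 4 + 3 + 2 = 9.
s = (4·3 − 4²) + (4·2 − 0²) + (3·2 − 1²) = -4 + 8 + 5 = 9.
det M (expand along row 1) = 4·5 − 4·8 + 0·4 = -12.
Characteristic polynomial: λ³ − 9λ² + 9λ + 12 = 0.
Substitute λ = y + (tr M)/3 = y + 3.000000 to remove the quadratic term: y³ + p·y + q = 0 with p = s − (tr M)²/3 = -18.000000 and q = −2(tr M)³/27 + (tr M)·s/3 − det M = -15.000000.
Three real roots ⇒ use the trigonometric (Viète) form: r = 2√(−p/3) = 4.898979, φ = arccos(3q/(p·r)) = arccos(0.510310) = 1.035251 rad.
y_k = r·cos(φ/3 − 2πk/3) for k = 0, 1, 2 gives y = 4.610171, -0.869905, -3.740266.
λ_k = y_k + 3.000000 gives λ = 7.6102, 2.1301, -0.7403 (check: the sum is 9.0000 = tr M).

Hence λ_max = 7.6102 and λ_min = -0.7403.


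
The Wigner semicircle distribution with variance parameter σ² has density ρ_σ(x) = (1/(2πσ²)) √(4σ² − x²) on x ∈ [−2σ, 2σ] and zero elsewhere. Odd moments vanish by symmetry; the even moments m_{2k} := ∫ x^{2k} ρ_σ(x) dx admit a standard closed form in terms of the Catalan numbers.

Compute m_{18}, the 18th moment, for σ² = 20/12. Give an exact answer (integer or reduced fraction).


By the scaled semicircle moment identity, m_{2k} = σ^{2k} · C_k with k = 9.
C_9 = (1/(k+1)) · C(2k, k) = (1/10) · C(18, 9) = (1/10) · 48620 = 4862.
σ^{2k} = (σ²)^k = (20/12)^9 = 1953125/19683.

Therefore m_{18} = σ^{18} · C_9 = (1953125/19683) · 4862 = 9496093750/19683.


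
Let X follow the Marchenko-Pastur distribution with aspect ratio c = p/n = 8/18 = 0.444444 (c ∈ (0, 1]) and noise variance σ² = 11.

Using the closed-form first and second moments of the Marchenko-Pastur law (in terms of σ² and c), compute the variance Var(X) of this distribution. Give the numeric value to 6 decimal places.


Recall the MP moments m_1 = E[X] = σ² and m_2 = E[X²] = σ⁴ (1 + c).
m_1 = E[X] = σ² = 11, so m_1² = 121.
m_2 = E[X²] = σ⁴ (1 + c) = 121 · (1 + 0.444444) = 121 · 1.444444 = 174.777778.
(Note m_2 − m_1² simplifies to c · σ⁴ = 0.444444 · 121.)

Var(X) = m_2 − m_1² = 174.777778 − 121 = 53.777778.


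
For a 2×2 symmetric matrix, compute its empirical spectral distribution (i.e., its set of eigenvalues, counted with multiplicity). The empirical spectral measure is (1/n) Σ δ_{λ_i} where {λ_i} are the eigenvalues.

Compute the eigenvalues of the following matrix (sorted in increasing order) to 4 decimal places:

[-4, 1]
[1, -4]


Since M is real symmetric, both eigenvalues are real; they are the roots of det(λI − M) = λ² − (tr M) λ + det M.
tr M = -4 + (-4) = -8.
det M = (-4)·(-4) − 1² = 16 − 1 = 15.
Characteristic polynomial: λ² + 8λ + 15 = 0.
Discriminant Δ = (tr M)² − 4·det M = 64 − 60 = 4; √Δ = 2.000000.
λ = (tr M ± √Δ)/2 = (-8 ± 2.000000)/2, giving (tr M − √Δ)/2 = -5.0000 and (tr M + √Δ)/2 = -3.0000.

Eigenvalues sorted in increasing order: [-5.0000, -3.0000].


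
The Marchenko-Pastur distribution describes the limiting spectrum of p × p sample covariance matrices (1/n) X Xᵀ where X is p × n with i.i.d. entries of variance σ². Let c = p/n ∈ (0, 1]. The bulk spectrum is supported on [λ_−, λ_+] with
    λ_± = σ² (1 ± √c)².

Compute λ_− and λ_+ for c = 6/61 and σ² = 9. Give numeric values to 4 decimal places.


c = 6/61 = 0.098361; √c = 0.313625.
λ_− = σ² (1 − √c)² = 9 · (1 − 0.313625)² = 9 · (0.686375)² = 4.239995.
λ_+ = σ² (1 + √c)² = 9 · (1 + 0.313625)² = 9 · (1.313625)² = 15.530496.

Rounded to 4 decimal places: λ_− ≈ 4.2400, λ_+ ≈ 15.5305.


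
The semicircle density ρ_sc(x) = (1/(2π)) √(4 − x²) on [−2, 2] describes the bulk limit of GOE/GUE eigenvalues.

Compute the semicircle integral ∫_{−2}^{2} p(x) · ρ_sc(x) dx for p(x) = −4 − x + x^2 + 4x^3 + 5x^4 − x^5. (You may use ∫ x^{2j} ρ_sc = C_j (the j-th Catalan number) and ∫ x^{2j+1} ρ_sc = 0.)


Write p(x) = Σ a_i x^i, split into monomials and integrate each against ρ_sc separately.
Using ∫ x^{2j} ρ_sc = C_j = (1/(j+1)) C(2j, j) (Catalan numbers) and ∫ x^{2j+1} ρ_sc = 0 (odd monomials vanish by symmetry):
  i = 0 (even): a_0 · C_{0} = -4 · 1 = -4
  i = 1 (odd): ∫ x^1 ρ_sc = 0 (vanishes)
  i = 2 (even): a_2 · C_{1} = 1 · 1 = 1
  i = 3 (odd): ∫ x^3 ρ_sc = 0 (vanishes)
  i = 4 (even): a_4 · C_{2} = 5 · 2 = 10
  i = 5 (odd): ∫ x^5 ρ_sc = 0 (vanishes)

Summing the contributions: ∫_{−2}^{2} p(x) ρ_sc(x) dx = (-4) + 1 + 10 = 7.


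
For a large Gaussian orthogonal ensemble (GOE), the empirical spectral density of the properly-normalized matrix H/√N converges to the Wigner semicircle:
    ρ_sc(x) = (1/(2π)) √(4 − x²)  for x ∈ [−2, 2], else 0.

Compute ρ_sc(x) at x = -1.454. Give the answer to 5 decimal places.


ρ_sc(x) = (1/(2π)) √(4 − x²). With x = -1.454:
  4 − x² = 4 − (-1.454)² = 4 − 2.114116 = 1.885884.
  √(4 − x²) = 1.373275.
  1/(2π) = 0.159155.
  ρ_sc(-1.454) = 0.159155 · 1.373275 = 0.218563.

Rounded to 5 decimal places: ρ_sc(-1.454) ≈ 0.21856.


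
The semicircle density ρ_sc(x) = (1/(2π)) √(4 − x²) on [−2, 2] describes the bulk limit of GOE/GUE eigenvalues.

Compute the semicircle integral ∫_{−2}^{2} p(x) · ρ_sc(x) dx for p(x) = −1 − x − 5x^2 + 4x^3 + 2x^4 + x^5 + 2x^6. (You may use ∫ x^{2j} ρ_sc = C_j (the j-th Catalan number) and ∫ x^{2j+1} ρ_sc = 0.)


Write p(x) = Σ a_i x^i, split into monomials and integrate each against ρ_sc separately.
Using ∫ x^{2j} ρ_sc = C_j = (1/(j+1)) C(2j, j) (Catalan numbers) and ∫ x^{2j+1} ρ_sc = 0 (odd monomials vanish by symmetry):
  i = 0 (even): a_0 · C_{0} = -1 · 1 = -1
  i = 1 (odd): ∫ x^1 ρ_sc = 0 (vanishes)
  i = 2 (even): a_2 · C_{1} = -5 · 1 = -5
  i = 3 (odd): ∫ x^3 ρ_sc = 0 (vanishes)
  i = 4 (even): a_4 · C_{2} = 2 · 2 = 4
  i = 5 (odd): ∫ x^5 ρ_sc = 0 (vanishes)
  i = 6 (even): a_6 · C_{3} = 2 · 5 = 10

Summing the contributions: ∫_{−2}^{2} p(x) ρ_sc(x) dx = (-1) + (-5) + 4 + 10 = 8.


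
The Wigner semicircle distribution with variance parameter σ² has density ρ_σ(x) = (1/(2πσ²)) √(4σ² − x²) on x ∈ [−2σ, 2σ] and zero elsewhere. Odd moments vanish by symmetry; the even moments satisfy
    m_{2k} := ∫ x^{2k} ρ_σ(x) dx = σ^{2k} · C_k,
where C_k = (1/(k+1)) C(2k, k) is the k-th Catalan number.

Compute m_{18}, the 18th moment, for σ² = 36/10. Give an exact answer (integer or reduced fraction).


By the scaled semicircle moment identity, m_{2k} = σ^{2k} · C_k with k = 9.
C_9 = (1/(k+1)) · C(2k, k) = (1/10) · C(18, 9) = (1/10) · 48620 = 4862.
σ^{2k} = (σ²)^k = (36/10)^9 = 198359290368/1953125.

Therefore m_{18} = σ^{18} · C_9 = (198359290368/1953125) · 4862 = 964422869769216/1953125.


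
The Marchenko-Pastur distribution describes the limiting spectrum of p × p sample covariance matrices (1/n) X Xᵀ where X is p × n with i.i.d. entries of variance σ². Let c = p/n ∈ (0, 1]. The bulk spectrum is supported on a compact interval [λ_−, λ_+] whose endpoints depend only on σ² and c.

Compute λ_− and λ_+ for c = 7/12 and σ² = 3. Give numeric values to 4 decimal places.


c = 7/12 = 0.583333; √c = 0.763763.
λ_− = σ² (1 − √c)² = 3 · (1 − 0.763763)² = 3 · (0.236237)² = 0.167424.
λ_+ = σ² (1 + √c)² = 3 · (1 + 0.763763)² = 3 · (1.763763)² = 9.332576.

Rounded to 4 decimal places: λ_− ≈ 0.1674, λ_+ ≈ 9.3326.


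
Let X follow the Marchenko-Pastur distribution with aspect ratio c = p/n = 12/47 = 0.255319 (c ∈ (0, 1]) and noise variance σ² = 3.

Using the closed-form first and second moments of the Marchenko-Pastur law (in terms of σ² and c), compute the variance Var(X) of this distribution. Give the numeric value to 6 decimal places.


Recall the MP moments m_1 = E[X] = σ² and m_2 = E[X²] = σ⁴ (1 + c).
m_1 = E[X] = σ² = 3, so m_1² = 9.
m_2 = E[X²] = σ⁴ (1 + c) = 9 · (1 + 0.255319) = 9 · 1.255319 = 11.297872.
(Note m_2 − m_1² simplifies to c · σ⁴ = 0.255319 · 9.)

Var(X) = m_2 − m_1² = 11.297872 − 9 = 2.297872.


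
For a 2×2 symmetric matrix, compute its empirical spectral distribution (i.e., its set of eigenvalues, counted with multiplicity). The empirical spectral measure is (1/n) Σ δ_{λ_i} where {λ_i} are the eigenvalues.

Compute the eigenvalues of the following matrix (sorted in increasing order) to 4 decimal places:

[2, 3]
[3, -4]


Since M is real symmetric, both eigenvalues are real; they are the roots of det(λI − M) = λ² − (tr M) λ + det M.
tr M = 2 + (-4) = -2.
det M = 2·(-4) − 3² = -8 − 9 = -17.
Characteristic polynomial: λ² + 2λ − 17 = 0.
Discriminant Δ = (tr M)² − 4·det M = 4 − (-68) = 72; √Δ = 8.485281.
λ = (tr M ± √Δ)/2 = (-2 ± 8.485281)/2, giving (tr M − √Δ)/2 = -5.2426 and (tr M + √Δ)/2 = 3.2426.

Eigenvalues sorted in increasing order: [-5.2426, 3.2426].


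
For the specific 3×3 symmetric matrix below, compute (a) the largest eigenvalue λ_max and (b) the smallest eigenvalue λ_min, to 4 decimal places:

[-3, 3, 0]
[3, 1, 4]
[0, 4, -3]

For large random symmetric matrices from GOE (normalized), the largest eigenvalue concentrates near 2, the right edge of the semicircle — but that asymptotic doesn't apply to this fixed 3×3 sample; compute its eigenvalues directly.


Since M is real symmetric, all three eigenvalues are real; they are the roots of det(λI − M) = λ³ − (tr M) λ² + s λ − det M, where s is the sum of the principal 2×2 minors.
tr M = -3 + 1 + (-3) = -5.
s = ((-3)·1 − 3²) + ((-3)·(-3) − 0²) + (1·(-3) − 4²) = -12 + 9 + (-19) = -22.
det M (expand along row 1) = (-3)·(-19) − 3·(-9) + 0·12 = 84.
Characteristic polynomial: λ³ + 5λ² − 22λ − 84 = 0.
Substitute λ = y + (tr M)/3 = y − 1.666667 to remove the quadratic term: y³ + p·y + q = 0 with p = s − (tr M)²/3 = -30.333333 and q = −2(tr M)³/27 + (tr M)·s/3 − det M = -38.074074.
Three real roots ⇒ use the trigonometric (Viète) form: r = 2√(−p/3) = 6.359595, φ = arccos(3q/(p·r)) = arccos(0.592108) = 0.937124 rad.
y_k = r·cos(φ/3 − 2πk/3) for k = 0, 1, 2 gives y = 6.051831, -1.333333, -4.718498.
λ_k = y_k − 1.666667 gives λ = 4.3852, -3.0000, -6.3852 (check: the sum is -5.0000 = tr M).

Hence λ_max = 4.3852 and λ_min = -6.3852.


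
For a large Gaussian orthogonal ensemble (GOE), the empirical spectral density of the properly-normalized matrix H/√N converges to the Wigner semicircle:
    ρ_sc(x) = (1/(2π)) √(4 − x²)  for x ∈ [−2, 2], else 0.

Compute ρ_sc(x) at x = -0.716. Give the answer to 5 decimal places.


ρ_sc(x) = (1/(2π)) √(4 − x²). With x = -0.716:
  4 − x² = 4 − (-0.716)² = 4 − 0.512656 = 3.487344.
  √(4 − x²) = 1.867443.
  1/(2π) = 0.159155.
  ρ_sc(-0.716) = 0.159155 · 1.867443 = 0.297213.

Rounded to 5 decimal places: ρ_sc(-0.716) ≈ 0.29721.


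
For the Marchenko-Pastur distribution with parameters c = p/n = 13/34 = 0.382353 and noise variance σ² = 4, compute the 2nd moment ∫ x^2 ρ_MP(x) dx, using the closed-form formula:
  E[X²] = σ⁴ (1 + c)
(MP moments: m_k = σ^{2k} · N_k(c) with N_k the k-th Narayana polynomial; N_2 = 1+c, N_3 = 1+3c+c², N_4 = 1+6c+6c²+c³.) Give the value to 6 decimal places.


E[X²] = σ⁴ (1 + c) (second MP moment). With σ² = 4 (so σ⁴ = 16) and c = 13/34 = 0.382353: E[X²] = 16 · (1 + 0.382353) = 16 · 1.382353.

So E[X^2] = 22.117647.


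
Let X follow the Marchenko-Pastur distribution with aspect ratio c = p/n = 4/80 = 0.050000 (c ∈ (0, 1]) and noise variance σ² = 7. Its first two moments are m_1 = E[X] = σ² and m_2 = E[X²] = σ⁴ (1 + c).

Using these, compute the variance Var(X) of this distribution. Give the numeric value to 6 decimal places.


m_1 = E[X] = σ² = 7, so m_1² = 49.
m_2 = E[X²] = σ⁴ (1 + c) = 49 · (1 + 0.050000) = 49 · 1.050000 = 51.450000.
(Note m_2 − m_1² simplifies to c · σ⁴ = 0.050000 · 49.)

Var(X) = m_2 − m_1² = 51.450000 − 49 = 2.450000.


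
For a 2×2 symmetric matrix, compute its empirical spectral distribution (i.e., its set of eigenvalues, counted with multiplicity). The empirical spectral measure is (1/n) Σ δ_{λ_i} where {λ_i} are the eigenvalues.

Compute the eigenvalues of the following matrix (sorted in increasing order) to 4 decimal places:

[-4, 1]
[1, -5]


Since M is real symmetric, both eigenvalues are real; they are the roots of det(λI − M) = λ² − (tr M) λ + det M.
tr M = -4 + (-5) = -9.
det M = (-4)·(-5) − 1² = 20 − 1 = 19.
Characteristic polynomial: λ² + 9λ + 19 = 0.
Discriminant Δ = (tr M)² − 4·det M = 81 − 76 = 5; √Δ = 2.236068.
λ = (tr M ± √Δ)/2 = (-9 ± 2.236068)/2, giving (tr M − √Δ)/2 = -5.6180 and (tr M + √Δ)/2 = -3.3820.

Eigenvalues sorted in increasing order: [-5.6180, -3.3820].


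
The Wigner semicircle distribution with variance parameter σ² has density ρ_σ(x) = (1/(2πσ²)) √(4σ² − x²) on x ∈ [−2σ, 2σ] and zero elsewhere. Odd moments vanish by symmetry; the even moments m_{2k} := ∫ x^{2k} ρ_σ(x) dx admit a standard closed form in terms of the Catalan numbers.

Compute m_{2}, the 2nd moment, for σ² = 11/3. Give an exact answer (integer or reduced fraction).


By the scaled semicircle moment identity, m_{2k} = σ^{2k} · C_k with k = 1.
C_1 = (1/(k+1)) · C(2k, k) = (1/2) · C(2, 1) = (1/2) · 2 = 1.
σ^{2k} = (σ²)^k = (11/3)^1 = 11/3.

Therefore m_{2} = σ^{2} · C_1 = (11/3) · 1 = 11/3.


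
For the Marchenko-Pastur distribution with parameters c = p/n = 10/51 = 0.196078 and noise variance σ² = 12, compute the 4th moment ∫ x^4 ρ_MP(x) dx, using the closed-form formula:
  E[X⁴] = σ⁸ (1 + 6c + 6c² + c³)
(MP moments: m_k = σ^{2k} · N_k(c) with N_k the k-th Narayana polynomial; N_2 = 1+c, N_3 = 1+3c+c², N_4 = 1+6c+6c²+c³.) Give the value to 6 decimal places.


E[X⁴] = σ⁸ (1 + 6c + 6c² + c³) (fourth MP moment). With σ² = 12 (so σ⁸ = 20736) and c = 10/51 = 0.196078: E[X⁴] = 20736 · (1 + 6·0.196078 + 6·(0.196078)² + (0.196078)³) = 20736 · 2.414690.

So E[X^4] = 50071.005089.


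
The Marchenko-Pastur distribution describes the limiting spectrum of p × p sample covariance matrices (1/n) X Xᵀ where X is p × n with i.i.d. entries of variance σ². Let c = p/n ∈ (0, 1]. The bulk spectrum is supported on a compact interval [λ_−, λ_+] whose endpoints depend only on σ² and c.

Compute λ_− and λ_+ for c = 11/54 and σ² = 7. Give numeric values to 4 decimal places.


c = 11/54 = 0.203704; √c = 0.451335.
λ_− = σ² (1 − √c)² = 7 · (1 − 0.451335)² = 7 · (0.548665)² = 2.107229.
λ_+ = σ² (1 + √c)² = 7 · (1 + 0.451335)² = 7 · (1.451335)² = 14.744622.

Rounded to 4 decimal places: λ_− ≈ 2.1072, λ_+ ≈ 14.7446.


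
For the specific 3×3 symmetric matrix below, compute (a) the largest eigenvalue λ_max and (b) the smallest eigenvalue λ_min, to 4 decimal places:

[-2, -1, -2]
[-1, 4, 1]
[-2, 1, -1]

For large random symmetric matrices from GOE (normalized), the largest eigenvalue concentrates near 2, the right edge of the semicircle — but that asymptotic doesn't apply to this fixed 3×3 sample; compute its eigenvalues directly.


Since M is real symmetric, all three eigenvalues are real; they are the roots of det(λI − M) = λ³ − (tr M) λ² + s λ − det M, where s is the sum of the principal 2×2 minors.
tr M = -2 + 4 + (-1) = 1.
s = ((-2)·4 − (-1)²) + ((-2)·(-1) − (-2)²) + (4·(-1) − 1²) = -9 + (-2) + (-5) = -16.
det M (expand along row 1) = (-2)·(-5) − (-1)·3 + (-2)·7 = -1.
Characteristic polynomial: λ³ − λ² − 16λ + 1 = 0.
Substitute λ = y + (tr M)/3 = y + 0.333333 to remove the quadratic term: y³ + p·y + q = 0 with p = s − (tr M)²/3 = -16.333333 and q = −2(tr M)³/27 + (tr M)·s/3 − det M = -4.407407.
Three real roots ⇒ use the trigonometric (Viète) form: r = 2√(−p/3) = 4.666667, φ = arccos(3q/(p·r)) = arccos(0.173469) = 1.396445 rad.
y_k = r·cos(φ/3 − 2πk/3) for k = 0, 1, 2 gives y = 4.170159, -0.271061, -3.899098.
λ_k = y_k + 0.333333 gives λ = 4.5035, 0.0623, -3.5658 (check: the sum is 1.0000 = tr M).

Hence λ_max = 4.5035 and λ_min = -3.5658.


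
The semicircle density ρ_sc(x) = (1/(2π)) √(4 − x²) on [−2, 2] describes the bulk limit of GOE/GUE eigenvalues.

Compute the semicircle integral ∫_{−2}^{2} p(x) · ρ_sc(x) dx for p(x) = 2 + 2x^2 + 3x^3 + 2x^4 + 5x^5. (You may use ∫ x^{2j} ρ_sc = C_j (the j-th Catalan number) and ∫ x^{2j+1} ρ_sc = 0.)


Write p(x) = Σ a_i x^i, split into monomials and integrate each against ρ_sc separately.
Using ∫ x^{2j} ρ_sc = C_j = (1/(j+1)) C(2j, j) (Catalan numbers) and ∫ x^{2j+1} ρ_sc = 0 (odd monomials vanish by symmetry):
  i = 0 (even): a_0 · C_{0} = 2 · 1 = 2
  i = 2 (even): a_2 · C_{1} = 2 · 1 = 2
  i = 3 (odd): ∫ x^3 ρ_sc = 0 (vanishes)
  i = 4 (even): a_4 · C_{2} = 2 · 2 = 4
  i = 5 (odd): ∫ x^5 ρ_sc = 0 (vanishes)

Summing the contributions: ∫_{−2}^{2} p(x) ρ_sc(x) dx = 2 + 2 + 4 = 8.


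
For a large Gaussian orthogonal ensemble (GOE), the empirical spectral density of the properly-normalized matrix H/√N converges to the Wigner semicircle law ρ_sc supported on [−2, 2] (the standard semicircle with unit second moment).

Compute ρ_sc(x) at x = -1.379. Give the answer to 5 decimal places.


ρ_sc(x) = (1/(2π)) √(4 − x²). With x = -1.379:
  4 − x² = 4 − (-1.379)² = 4 − 1.901641 = 2.098359.
  √(4 − x²) = 1.448571.
  1/(2π) = 0.159155.
  ρ_sc(-1.379) = 0.159155 · 1.448571 = 0.230547.

Rounded to 5 decimal places: ρ_sc(-1.379) ≈ 0.23055.


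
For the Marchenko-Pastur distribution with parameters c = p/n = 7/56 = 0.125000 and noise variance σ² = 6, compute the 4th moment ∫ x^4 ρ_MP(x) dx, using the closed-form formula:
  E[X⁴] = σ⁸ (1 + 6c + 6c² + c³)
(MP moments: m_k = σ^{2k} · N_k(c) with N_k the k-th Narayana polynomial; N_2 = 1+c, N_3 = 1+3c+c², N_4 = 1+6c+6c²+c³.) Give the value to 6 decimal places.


E[X⁴] = σ⁸ (1 + 6c + 6c² + c³) (fourth MP moment). With σ² = 6 (so σ⁸ = 1296) and c = 7/56 = 0.125000: E[X⁴] = 1296 · (1 + 6·0.125000 + 6·(0.125000)² + (0.125000)³) = 1296 · 1.845703.

So E[X^4] = 2392.031250.


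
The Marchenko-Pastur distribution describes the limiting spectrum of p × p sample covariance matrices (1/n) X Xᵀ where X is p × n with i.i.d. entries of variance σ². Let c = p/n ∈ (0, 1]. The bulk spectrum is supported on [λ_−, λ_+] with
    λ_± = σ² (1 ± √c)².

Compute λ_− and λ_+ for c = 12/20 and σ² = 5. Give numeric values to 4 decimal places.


c = 12/20 = 0.600000; √c = 0.774597.
λ_− = σ² (1 − √c)² = 5 · (1 − 0.774597)² = 5 · (0.225403)² = 0.254033.
λ_+ = σ² (1 + √c)² = 5 · (1 + 0.774597)² = 5 · (1.774597)² = 15.745967.

Rounded to 4 decimal places: λ_− ≈ 0.2540, λ_+ ≈ 15.7460.


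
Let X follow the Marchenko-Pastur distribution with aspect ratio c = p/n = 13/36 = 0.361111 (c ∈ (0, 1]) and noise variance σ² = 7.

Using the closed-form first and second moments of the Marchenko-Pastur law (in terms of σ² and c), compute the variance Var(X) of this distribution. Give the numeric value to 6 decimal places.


Recall the MP moments m_1 = E[X] = σ² and m_2 = E[X²] = σ⁴ (1 + c).
m_1 = E[X] = σ² = 7, so m_1² = 49.
m_2 = E[X²] = σ⁴ (1 + c) = 49 · (1 + 0.361111) = 49 · 1.361111 = 66.694444.
(Note m_2 − m_1² simplifies to c · σ⁴ = 0.361111 · 49.)

Var(X) = m_2 − m_1² = 66.694444 − 49 = 17.694444.


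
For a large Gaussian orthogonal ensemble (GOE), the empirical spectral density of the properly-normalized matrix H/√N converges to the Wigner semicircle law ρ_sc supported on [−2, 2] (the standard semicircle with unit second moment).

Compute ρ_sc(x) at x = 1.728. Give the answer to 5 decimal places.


ρ_sc(x) = (1/(2π)) √(4 − x²). With x = 1.728:
  4 − x² = 4 − (1.728)² = 4 − 2.985984 = 1.014016.
  √(4 − x²) = 1.006984.
  1/(2π) = 0.159155.
  ρ_sc(1.728) = 0.159155 · 1.006984 = 0.160266.

Rounded to 5 decimal places: ρ_sc(1.728) ≈ 0.16027.


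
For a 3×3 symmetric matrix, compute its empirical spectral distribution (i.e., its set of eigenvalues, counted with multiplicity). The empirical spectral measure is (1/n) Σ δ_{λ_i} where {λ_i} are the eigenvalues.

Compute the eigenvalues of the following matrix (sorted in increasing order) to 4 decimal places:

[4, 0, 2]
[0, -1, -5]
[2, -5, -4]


Since M is real symmetric, all three eigenvalues are real; they are the roots of det(λI − M) = λ³ − (tr M) λ² + s λ − det M, where s is the sum of the principal 2×2 minors.
tr M = 4 + (-1) + (-4) = -1.
s = (4·(-1) − 0²) + (4·(-4) − 2²) + ((-1)·(-4) − (-5)²) = -4 + (-20) + (-21) = -45.
det M (expand along row 1) = 4·(-21) − 0·10 + 2·2 = -80.
Characteristic polynomial: λ³ + λ² − 45λ + 80 = 0.
Substitute λ = y + (tr M)/3 = y − 0.333333 to remove the quadratic term: y³ + p·y + q = 0 with p = s − (tr M)²/3 = -45.333333 and q = −2(tr M)³/27 + (tr M)·s/3 − det M = 95.074074.
Three real roots ⇒ use the trigonometric (Viète) form: r = 2√(−p/3) = 7.774603, φ = arccos(3q/(p·r)) = arccos(-0.809259) = 2.513686 rad.
y_k = r·cos(φ/3 − 2πk/3) for k = 0, 1, 2 gives y = 5.201431, 2.403499, -7.604931.
λ_k = y_k − 0.333333 gives λ = 4.8681, 2.0702, -7.9383 (check: the sum is -1.0000 = tr M).

Eigenvalues sorted in increasing order: [-7.9383, 2.0702, 4.8681].


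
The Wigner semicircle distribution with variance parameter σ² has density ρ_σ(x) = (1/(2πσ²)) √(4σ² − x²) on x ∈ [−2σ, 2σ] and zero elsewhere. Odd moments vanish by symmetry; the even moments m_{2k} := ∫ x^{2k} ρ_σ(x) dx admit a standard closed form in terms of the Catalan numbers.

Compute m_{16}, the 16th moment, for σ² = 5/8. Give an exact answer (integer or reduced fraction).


By the scaled semicircle moment identity, m_{2k} = σ^{2k} · C_k with k = 8.
C_8 = (1/(k+1)) · C(2k, k) = (1/9) · C(16, 8) = (1/9) · 12870 = 1430.
σ^{2k} = (σ²)^k = (5/8)^8 = 390625/16777216.

Therefore m_{16} = σ^{16} · C_8 = (390625/16777216) · 1430 = 279296875/8388608.
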